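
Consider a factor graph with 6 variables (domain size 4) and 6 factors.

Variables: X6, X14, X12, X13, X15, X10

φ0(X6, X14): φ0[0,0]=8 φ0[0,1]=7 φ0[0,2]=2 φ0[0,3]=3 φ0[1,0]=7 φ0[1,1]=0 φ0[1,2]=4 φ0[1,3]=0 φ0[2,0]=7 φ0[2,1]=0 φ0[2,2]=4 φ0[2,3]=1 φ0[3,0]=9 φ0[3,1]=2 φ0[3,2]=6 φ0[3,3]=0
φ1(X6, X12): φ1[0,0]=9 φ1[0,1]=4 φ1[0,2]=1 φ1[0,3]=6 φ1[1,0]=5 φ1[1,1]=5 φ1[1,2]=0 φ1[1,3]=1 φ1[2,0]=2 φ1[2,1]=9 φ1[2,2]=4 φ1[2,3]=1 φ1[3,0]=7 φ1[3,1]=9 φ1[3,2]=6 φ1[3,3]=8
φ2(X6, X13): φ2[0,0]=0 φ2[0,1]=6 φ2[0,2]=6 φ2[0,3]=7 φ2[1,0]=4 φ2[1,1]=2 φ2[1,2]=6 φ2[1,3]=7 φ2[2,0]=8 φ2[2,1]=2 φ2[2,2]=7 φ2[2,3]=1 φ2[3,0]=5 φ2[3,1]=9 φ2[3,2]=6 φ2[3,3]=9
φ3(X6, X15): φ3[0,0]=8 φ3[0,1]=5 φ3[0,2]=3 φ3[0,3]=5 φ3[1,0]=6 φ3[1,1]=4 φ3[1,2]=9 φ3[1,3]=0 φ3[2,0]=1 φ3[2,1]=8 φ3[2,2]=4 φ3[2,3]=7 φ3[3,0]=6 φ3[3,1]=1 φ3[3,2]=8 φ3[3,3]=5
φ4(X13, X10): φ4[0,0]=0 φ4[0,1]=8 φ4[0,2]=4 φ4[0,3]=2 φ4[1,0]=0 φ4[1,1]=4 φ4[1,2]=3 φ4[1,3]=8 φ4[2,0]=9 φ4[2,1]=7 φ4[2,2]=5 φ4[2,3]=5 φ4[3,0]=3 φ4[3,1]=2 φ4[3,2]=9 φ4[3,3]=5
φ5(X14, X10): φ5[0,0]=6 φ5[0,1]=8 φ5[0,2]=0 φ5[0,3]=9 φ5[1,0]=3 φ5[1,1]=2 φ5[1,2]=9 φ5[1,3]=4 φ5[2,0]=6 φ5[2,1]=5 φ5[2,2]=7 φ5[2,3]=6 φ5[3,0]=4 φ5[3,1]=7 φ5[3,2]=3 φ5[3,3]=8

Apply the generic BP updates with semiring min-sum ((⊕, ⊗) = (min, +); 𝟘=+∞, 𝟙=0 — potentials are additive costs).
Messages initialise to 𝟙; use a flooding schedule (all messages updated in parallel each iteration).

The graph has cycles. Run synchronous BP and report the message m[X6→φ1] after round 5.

message @ round 5 = [9, 4, 5, 9]

init: all messages = 𝟙 over 4 values
r1 m[φ0→X6] = [2, 0, 0, 0]
r1 m[φ0→X14] = [7, 0, 2, 0]
r1 m[φ1→X6] = [1, 0, 1, 6]
r1 m[φ1→X12] = [2, 4, 0, 1]
r1 m[φ2→X6] = [0, 2, 1, 5]
r1 m[φ2→X13] = [0, 2, 6, 1]
r1 m[φ3→X6] = [3, 0, 1, 1]
r1 m[φ3→X15] = [1, 1, 3, 0]
r1 m[φ4→X13] = [0, 0, 5, 2]
r1 m[φ4→X10] = [0, 2, 3, 2]
r1 m[φ5→X14] = [0, 2, 5, 3]
r1 m[φ5→X10] = [3, 2, 0, 4]
r1 m[X6→φ0] = [0, 0, 0, 0]
r1 m[X6→φ1] = [0, 0, 0, 0]
r1 m[X6→φ2] = [0, 0, 0, 0]
r1 m[X6→φ3] = [0, 0, 0, 0]
r1 m[X14→φ0] = [0, 0, 0, 0]
r1 m[X14→φ5] = [0, 0, 0, 0]
r1 m[X12→φ1] = [0, 0, 0, 0]
r1 m[X13→φ2] = [0, 0, 0, 0]
r1 m[X13→φ4] = [0, 0, 0, 0]
r1 m[X15→φ3] = [0, 0, 0, 0]
r1 m[X10→φ4] = [0, 0, 0, 0]
r1 m[X10→φ5] = [0, 0, 0, 0]
r2 m[φ0→X6] = [2, 0, 0, 0]
r2 m[φ0→X14] = [7, 0, 2, 0]
r2 m[φ1→X6] = [1, 0, 1, 6]
r2 m[φ1→X12] = [2, 4, 0, 1]
r2 m[φ2→X6] = [0, 2, 1, 5]
r2 m[φ2→X13] = [0, 2, 6, 1]
r2 m[φ3→X6] = [3, 0, 1, 1]
r2 m[φ3→X15] = [1, 1, 3, 0]
r2 m[φ4→X13] = [0, 0, 5, 2]
r2 m[φ4→X10] = [0, 2, 3, 2]
r2 m[φ5→X14] = [0, 2, 5, 3]
r2 m[φ5→X10] = [3, 2, 0, 4]
r2 m[X6→φ0] = [4, 2, 3, 12]
r2 m[X6→φ1] = [5, 2, 2, 6]
r2 m[X6→φ2] = [6, 0, 2, 7]
r2 m[X6→φ3] = [3, 2, 2, 11]
r2 m[X14→φ0] = [0, 2, 5, 3]
r2 m[X14→φ5] = [7, 0, 2, 0]
r2 m[X12→φ1] = [0, 0, 0, 0]
r2 m[X13→φ2] = [0, 0, 5, 2]
r2 m[X13→φ4] = [0, 2, 6, 1]
r2 m[X15→φ3] = [0, 0, 0, 0]
r2 m[X10→φ4] = [3, 2, 0, 4]
r2 m[X10→φ5] = [0, 2, 3, 2]
r3 m[φ0→X6] = [6, 2, 2, 3]
r3 m[φ0→X14] = [9, 2, 6, 2]
r3 m[φ1→X6] = [1, 0, 1, 6]
r3 m[φ1→X12] = [4, 7, 2, 3]
r3 m[φ2→X6] = [0, 2, 2, 5]
r3 m[φ2→X13] = [4, 2, 6, 3]
r3 m[φ3→X6] = [3, 0, 1, 1]
r3 m[φ3→X15] = [3, 6, 6, 2]
r3 m[φ4→X13] = [3, 3, 5, 4]
r3 m[φ4→X10] = [0, 3, 4, 2]
r3 m[φ5→X14] = [3, 3, 6, 4]
r3 m[φ5→X10] = [3, 2, 3, 4]
r3 m[X6→φ0] = [4, 2, 3, 12]
r3 m[X6→φ1] = [5, 2, 2, 6]
r3 m[X6→φ2] = [6, 0, 2, 7]
r3 m[X6→φ3] = [3, 2, 2, 11]
r3 m[X14→φ0] = [0, 2, 5, 3]
r3 m[X14→φ5] = [7, 0, 2, 0]
r3 m[X12→φ1] = [0, 0, 0, 0]
r3 m[X13→φ2] = [0, 0, 5, 2]
r3 m[X13→φ4] = [0, 2, 6, 1]
r3 m[X15→φ3] = [0, 0, 0, 0]
r3 m[X10→φ4] = [3, 2, 0, 4]
r3 m[X10→φ5] = [0, 2, 3, 2]
r4 m[φ0→X6] = [6, 2, 2, 3]
r4 m[φ0→X14] = [9, 2, 6, 2]
r4 m[φ1→X6] = [1, 0, 1, 6]
r4 m[φ1→X12] = [4, 7, 2, 3]
r4 m[φ2→X6] = [0, 2, 2, 5]
r4 m[φ2→X13] = [4, 2, 6, 3]
r4 m[φ3→X6] = [3, 0, 1, 1]
r4 m[φ3→X15] = [3, 6, 6, 2]
r4 m[φ4→X13] = [3, 3, 5, 4]
r4 m[φ4→X10] = [0, 3, 4, 2]
r4 m[φ5→X14] = [3, 3, 6, 4]
r4 m[φ5→X10] = [3, 2, 3, 4]
r4 m[X6→φ0] = [4, 2, 4, 12]
r4 m[X6→φ1] = [9, 4, 5, 9]
r4 m[X6→φ2] = [10, 2, 4, 10]
r4 m[X6→φ3] = [7, 4, 5, 14]
r4 m[X14→φ0] = [3, 3, 6, 4]
r4 m[X14→φ5] = [9, 2, 6, 2]
r4 m[X12→φ1] = [0, 0, 0, 0]
r4 m[X13→φ2] = [3, 3, 5, 4]
r4 m[X13→φ4] = [4, 2, 6, 3]
r4 m[X15→φ3] = [0, 0, 0, 0]
r4 m[X10→φ4] = [3, 2, 3, 4]
r4 m[X10→φ5] = [0, 3, 4, 2]
r5 m[φ0→X6] = [7, 3, 3, 4]
r5 m[φ0→X14] = [9, 2, 6, 2]
r5 m[φ1→X6] = [1, 0, 1, 6]
r5 m[φ1→X12] = [7, 9, 4, 5]
r5 m[φ2→X6] = [3, 5, 5, 8]
r5 m[φ2→X13] = [6, 4, 8, 5]
r5 m[φ3→X6] = [3, 0, 1, 1]
r5 m[φ3→X15] = [6, 8, 9, 4]
r5 m[φ4→X13] = [3, 3, 8, 4]
r5 m[φ4→X10] = [2, 5, 5, 6]
r5 m[φ5→X14] = [4, 3, 6, 4]
r5 m[φ5→X10] = [5, 4, 5, 6]
r5 m[X6→φ0] = [4, 2, 4, 12]
r5 m[X6→φ1] = [9, 4, 5, 9]
r5 m[X6→φ2] = [10, 2, 4, 10]
r5 m[X6→φ3] = [7, 4, 5, 14]
r5 m[X14→φ0] = [3, 3, 6, 4]
r5 m[X14→φ5] = [9, 2, 6, 2]
r5 m[X12→φ1] = [0, 0, 0, 0]
r5 m[X13→φ2] = [3, 3, 5, 4]
r5 m[X13→φ4] = [4, 2, 6, 3]
r5 m[X15→φ3] = [0, 0, 0, 0]
r5 m[X10→φ4] = [3, 2, 3, 4]
r5 m[X10→φ5] = [0, 3, 4, 2]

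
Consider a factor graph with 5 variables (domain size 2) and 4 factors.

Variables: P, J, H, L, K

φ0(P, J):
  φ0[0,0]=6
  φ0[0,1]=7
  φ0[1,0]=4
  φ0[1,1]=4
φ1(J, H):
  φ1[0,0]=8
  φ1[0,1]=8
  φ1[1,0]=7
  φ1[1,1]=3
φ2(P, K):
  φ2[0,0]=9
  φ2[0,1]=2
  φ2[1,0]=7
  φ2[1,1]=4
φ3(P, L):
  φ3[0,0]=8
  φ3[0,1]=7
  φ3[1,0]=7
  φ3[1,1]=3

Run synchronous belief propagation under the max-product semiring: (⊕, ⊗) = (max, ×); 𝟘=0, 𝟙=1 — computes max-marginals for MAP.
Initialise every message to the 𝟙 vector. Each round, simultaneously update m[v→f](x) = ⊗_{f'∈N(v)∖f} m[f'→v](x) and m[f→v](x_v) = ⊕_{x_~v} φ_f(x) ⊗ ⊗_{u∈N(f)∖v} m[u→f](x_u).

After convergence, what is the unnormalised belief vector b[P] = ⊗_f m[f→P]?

init: all messages = 𝟙 over 2 values
r1 m[φ0→P] = [7, 4]
r1 m[φ0→J] = [6, 7]
r1 m[φ1→J] = [8, 7]
r1 m[φ1→H] = [8, 8]
r1 m[φ2→P] = [9, 7]
r1 m[φ2→K] = [9, 4]
r1 m[φ3→P] = [8, 7]
r1 m[φ3→L] = [8, 7]
r1 m[P→φ0] = [1, 1]
r1 m[P→φ2] = [1, 1]
r1 m[P→φ3] = [1, 1]
r1 m[J→φ0] = [1, 1]
r1 m[J→φ1] = [1, 1]
r1 m[H→φ1] = [1, 1]
r1 m[L→φ3] = [1, 1]
r1 m[K→φ2] = [1, 1]
r2 m[φ0→P] = [7, 4]
r2 m[φ0→J] = [6, 7]
r2 m[φ1→J] = [8, 7]
r2 m[φ1→H] = [8, 8]
r2 m[φ2→P] = [9, 7]
r2 m[φ2→K] = [9, 4]
r2 m[φ3→P] = [8, 7]
r2 m[φ3→L] = [8, 7]
r2 m[P→φ0] = [72, 49]
r2 m[P→φ2] = [56, 28]
r2 m[P→φ3] = [63, 28]
r2 m[J→φ0] = [8, 7]
r2 m[J→φ1] = [6, 7]
r2 m[H→φ1] = [1, 1]
r2 m[L→φ3] = [1, 1]
r2 m[K→φ2] = [1, 1]
r3 m[φ0→P] = [49, 32]
r3 m[φ0→J] = [432, 504]
r3 m[φ1→J] = [8, 7]
r3 m[φ1→H] = [49, 48]
r3 m[φ2→P] = [9, 7]
r3 m[φ2→K] = [504, 112]
r3 m[φ3→P] = [8, 7]
r3 m[φ3→L] = [504, 441]
r3 m[P→φ0] = [72, 49]
r3 m[P→φ2] = [56, 28]
r3 m[P→φ3] = [63, 28]
r3 m[J→φ0] = [8, 7]
r3 m[J→φ1] = [6, 7]
r3 m[H→φ1] = [1, 1]
r3 m[L→φ3] = [1, 1]
r3 m[K→φ2] = [1, 1]
r4 m[φ0→P] = [49, 32]
r4 m[φ0→J] = [432, 504]
r4 m[φ1→J] = [8, 7]
r4 m[φ1→H] = [49, 48]
r4 m[φ2→P] = [9, 7]
r4 m[φ2→K] = [504, 112]
r4 m[φ3→P] = [8, 7]
r4 m[φ3→L] = [504, 441]
r4 m[P→φ0] = [72, 49]
r4 m[P→φ2] = [392, 224]
r4 m[P→φ3] = [441, 224]
r4 m[J→φ0] = [8, 7]
r4 m[J→φ1] = [432, 504]
r4 m[H→φ1] = [1, 1]
r4 m[L→φ3] = [1, 1]
r4 m[K→φ2] = [1, 1]
r5 m[φ0→P] = [49, 32]
r5 m[φ0→J] = [432, 504]
r5 m[φ1→J] = [8, 7]
r5 m[φ1→H] = [3528, 3456]
r5 m[φ2→P] = [9, 7]
r5 m[φ2→K] = [3528, 896]
r5 m[φ3→P] = [8, 7]
r5 m[φ3→L] = [3528, 3087]
r5 m[P→φ0] = [72, 49]
r5 m[P→φ2] = [392, 224]
r5 m[P→φ3] = [441, 224]
r5 m[J→φ0] = [8, 7]
r5 m[J→φ1] = [432, 504]
r5 m[H→φ1] = [1, 1]
r5 m[L→φ3] = [1, 1]
r5 m[K→φ2] = [1, 1]
r6 m[φ0→P] = [49, 32]
r6 m[φ0→J] = [432, 504]
r6 m[φ1→J] = [8, 7]
r6 m[φ1→H] = [3528, 3456]
r6 m[φ2→P] = [9, 7]
r6 m[φ2→K] = [3528, 896]
r6 m[φ3→P] = [8, 7]
r6 m[φ3→L] = [3528, 3087]
r6 m[P→φ0] = [72, 49]
r6 m[P→φ2] = [392, 224]
r6 m[P→φ3] = [441, 224]
r6 m[J→φ0] = [8, 7]
r6 m[J→φ1] = [432, 504]
r6 m[H→φ1] = [1, 1]
r6 m[L→φ3] = [1, 1]
r6 m[K→φ2] = [1, 1]
fixed point reached at round 6
b[P] = ⊗ incoming = [3528, 1568]

b[P] = [3528, 1568]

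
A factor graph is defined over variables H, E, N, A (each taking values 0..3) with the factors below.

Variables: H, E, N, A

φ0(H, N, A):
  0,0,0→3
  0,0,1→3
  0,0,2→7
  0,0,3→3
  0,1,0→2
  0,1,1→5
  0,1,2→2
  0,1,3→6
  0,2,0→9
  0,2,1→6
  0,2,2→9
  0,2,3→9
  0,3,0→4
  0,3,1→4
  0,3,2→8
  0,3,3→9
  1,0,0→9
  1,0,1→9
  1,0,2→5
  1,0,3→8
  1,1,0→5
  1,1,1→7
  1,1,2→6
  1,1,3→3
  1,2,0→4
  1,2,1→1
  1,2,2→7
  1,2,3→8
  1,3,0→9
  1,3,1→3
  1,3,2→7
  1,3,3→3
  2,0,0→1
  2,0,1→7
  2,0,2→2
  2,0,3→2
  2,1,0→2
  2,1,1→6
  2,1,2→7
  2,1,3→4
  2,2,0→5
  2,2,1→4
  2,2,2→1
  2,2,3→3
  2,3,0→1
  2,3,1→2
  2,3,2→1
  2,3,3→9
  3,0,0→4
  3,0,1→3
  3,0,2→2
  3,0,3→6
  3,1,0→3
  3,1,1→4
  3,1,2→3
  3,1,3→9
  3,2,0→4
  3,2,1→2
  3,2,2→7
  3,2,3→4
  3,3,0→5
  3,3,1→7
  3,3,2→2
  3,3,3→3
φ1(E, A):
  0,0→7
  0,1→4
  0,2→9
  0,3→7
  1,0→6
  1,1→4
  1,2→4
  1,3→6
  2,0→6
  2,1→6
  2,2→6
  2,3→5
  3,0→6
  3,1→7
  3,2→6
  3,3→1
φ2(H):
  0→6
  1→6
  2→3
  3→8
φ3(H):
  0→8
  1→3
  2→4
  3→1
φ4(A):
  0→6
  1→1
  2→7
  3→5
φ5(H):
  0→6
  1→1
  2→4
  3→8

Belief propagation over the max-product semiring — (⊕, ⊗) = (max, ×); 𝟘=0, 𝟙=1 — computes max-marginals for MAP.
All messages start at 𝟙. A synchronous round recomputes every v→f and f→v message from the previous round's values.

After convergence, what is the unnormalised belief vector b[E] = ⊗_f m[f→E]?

init: all messages = 𝟙 over 4 values
r1 m[φ0→H] = [9, 9, 9, 9]
r1 m[φ0→N] = [9, 9, 9, 9]
r1 m[φ0→A] = [9, 9, 9, 9]
r1 m[φ1→E] = [9, 6, 6, 7]
r1 m[φ1→A] = [7, 7, 9, 7]
r1 m[φ2→H] = [6, 6, 3, 8]
r1 m[φ3→H] = [8, 3, 4, 1]
r1 m[φ4→A] = [6, 1, 7, 5]
r1 m[φ5→H] = [6, 1, 4, 8]
r1 m[H→φ0] = [1, 1, 1, 1]
r1 m[H→φ2] = [1, 1, 1, 1]
r1 m[H→φ3] = [1, 1, 1, 1]
r1 m[H→φ5] = [1, 1, 1, 1]
r1 m[E→φ1] = [1, 1, 1, 1]
r1 m[N→φ0] = [1, 1, 1, 1]
r1 m[A→φ0] = [1, 1, 1, 1]
r1 m[A→φ1] = [1, 1, 1, 1]
r1 m[A→φ4] = [1, 1, 1, 1]
r2 m[φ0→H] = [9, 9, 9, 9]
r2 m[φ0→N] = [9, 9, 9, 9]
r2 m[φ0→A] = [9, 9, 9, 9]
r2 m[φ1→E] = [9, 6, 6, 7]
r2 m[φ1→A] = [7, 7, 9, 7]
r2 m[φ2→H] = [6, 6, 3, 8]
r2 m[φ3→H] = [8, 3, 4, 1]
r2 m[φ4→A] = [6, 1, 7, 5]
r2 m[φ5→H] = [6, 1, 4, 8]
r2 m[H→φ0] = [288, 18, 48, 64]
r2 m[H→φ2] = [432, 27, 144, 72]
r2 m[H→φ3] = [324, 54, 108, 576]
r2 m[H→φ5] = [432, 162, 108, 72]
r2 m[E→φ1] = [1, 1, 1, 1]
r2 m[N→φ0] = [1, 1, 1, 1]
r2 m[A→φ0] = [42, 7, 63, 35]
r2 m[A→φ1] = [54, 9, 63, 45]
r2 m[A→φ4] = [63, 63, 81, 63]
r3 m[φ0→H] = [567, 441, 441, 441]
r3 m[φ0→N] = [127008, 60480, 163296, 145152]
r3 m[φ0→A] = [2592, 1728, 2592, 2592]
r3 m[φ1→E] = [567, 324, 378, 378]
r3 m[φ1→A] = [7, 7, 9, 7]
r3 m[φ2→H] = [6, 6, 3, 8]
r3 m[φ3→H] = [8, 3, 4, 1]
r3 m[φ4→A] = [6, 1, 7, 5]
r3 m[φ5→H] = [6, 1, 4, 8]
r3 m[H→φ0] = [288, 18, 48, 64]
r3 m[H→φ2] = [432, 27, 144, 72]
r3 m[H→φ3] = [324, 54, 108, 576]
r3 m[H→φ5] = [432, 162, 108, 72]
r3 m[E→φ1] = [1, 1, 1, 1]
r3 m[N→φ0] = [1, 1, 1, 1]
r3 m[A→φ0] = [42, 7, 63, 35]
r3 m[A→φ1] = [54, 9, 63, 45]
r3 m[A→φ4] = [63, 63, 81, 63]
r4 m[φ0→H] = [567, 441, 441, 441]
r4 m[φ0→N] = [127008, 60480, 163296, 145152]
r4 m[φ0→A] = [2592, 1728, 2592, 2592]
r4 m[φ1→E] = [567, 324, 378, 378]
r4 m[φ1→A] = [7, 7, 9, 7]
r4 m[φ2→H] = [6, 6, 3, 8]
r4 m[φ3→H] = [8, 3, 4, 1]
r4 m[φ4→A] = [6, 1, 7, 5]
r4 m[φ5→H] = [6, 1, 4, 8]
r4 m[H→φ0] = [288, 18, 48, 64]
r4 m[H→φ2] = [27216, 1323, 7056, 3528]
r4 m[H→φ3] = [20412, 2646, 5292, 28224]
r4 m[H→φ5] = [27216, 7938, 5292, 3528]
r4 m[E→φ1] = [1, 1, 1, 1]
r4 m[N→φ0] = [1, 1, 1, 1]
r4 m[A→φ0] = [42, 7, 63, 35]
r4 m[A→φ1] = [15552, 1728, 18144, 12960]
r4 m[A→φ4] = [18144, 12096, 23328, 18144]
r5 m[φ0→H] = [567, 441, 441, 441]
r5 m[φ0→N] = [127008, 60480, 163296, 145152]
r5 m[φ0→A] = [2592, 1728, 2592, 2592]
r5 m[φ1→E] = [163296, 93312, 108864, 108864]
r5 m[φ1→A] = [7, 7, 9, 7]
r5 m[φ2→H] = [6, 6, 3, 8]
r5 m[φ3→H] = [8, 3, 4, 1]
r5 m[φ4→A] = [6, 1, 7, 5]
r5 m[φ5→H] = [6, 1, 4, 8]
r5 m[H→φ0] = [288, 18, 48, 64]
r5 m[H→φ2] = [27216, 1323, 7056, 3528]
r5 m[H→φ3] = [20412, 2646, 5292, 28224]
r5 m[H→φ5] = [27216, 7938, 5292, 3528]
r5 m[E→φ1] = [1, 1, 1, 1]
r5 m[N→φ0] = [1, 1, 1, 1]
r5 m[A→φ0] = [42, 7, 63, 35]
r5 m[A→φ1] = [15552, 1728, 18144, 12960]
r5 m[A→φ4] = [18144, 12096, 23328, 18144]
r6 m[φ0→H] = [567, 441, 441, 441]
r6 m[φ0→N] = [127008, 60480, 163296, 145152]
r6 m[φ0→A] = [2592, 1728, 2592, 2592]
r6 m[φ1→E] = [163296, 93312, 108864, 108864]
r6 m[φ1→A] = [7, 7, 9, 7]
r6 m[φ2→H] = [6, 6, 3, 8]
r6 m[φ3→H] = [8, 3, 4, 1]
r6 m[φ4→A] = [6, 1, 7, 5]
r6 m[φ5→H] = [6, 1, 4, 8]
r6 m[H→φ0] = [288, 18, 48, 64]
r6 m[H→φ2] = [27216, 1323, 7056, 3528]
r6 m[H→φ3] = [20412, 2646, 5292, 28224]
r6 m[H→φ5] = [27216, 7938, 5292, 3528]
r6 m[E→φ1] = [1, 1, 1, 1]
r6 m[N→φ0] = [1, 1, 1, 1]
r6 m[A→φ0] = [42, 7, 63, 35]
r6 m[A→φ1] = [15552, 1728, 18144, 12960]
r6 m[A→φ4] = [18144, 12096, 23328, 18144]
fixed point reached at round 6
b[E] = ⊗ incoming = [163296, 93312, 108864, 108864]

b[E] = [163296, 93312, 108864, 108864]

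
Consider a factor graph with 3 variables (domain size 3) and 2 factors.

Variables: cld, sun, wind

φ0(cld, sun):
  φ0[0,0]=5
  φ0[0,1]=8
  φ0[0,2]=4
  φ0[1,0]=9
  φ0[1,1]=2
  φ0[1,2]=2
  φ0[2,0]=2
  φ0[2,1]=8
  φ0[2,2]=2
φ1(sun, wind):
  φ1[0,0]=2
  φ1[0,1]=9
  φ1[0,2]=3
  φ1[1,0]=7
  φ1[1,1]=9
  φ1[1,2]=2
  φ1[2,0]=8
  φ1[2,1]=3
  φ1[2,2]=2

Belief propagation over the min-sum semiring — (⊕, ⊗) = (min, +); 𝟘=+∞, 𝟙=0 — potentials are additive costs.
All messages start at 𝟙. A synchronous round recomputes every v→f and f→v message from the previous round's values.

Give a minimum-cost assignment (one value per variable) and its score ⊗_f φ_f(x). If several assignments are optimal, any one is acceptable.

assignment: (cld=1, sun=1, wind=2); score = 4

init: all messages = 𝟙 over 3 values
r1 m[φ0→cld] = [4, 2, 2]
r1 m[φ0→sun] = [2, 2, 2]
r1 m[φ1→sun] = [2, 2, 2]
r1 m[φ1→wind] = [2, 3, 2]
r1 m[cld→φ0] = [0, 0, 0]
r1 m[sun→φ0] = [0, 0, 0]
r1 m[sun→φ1] = [0, 0, 0]
r1 m[wind→φ1] = [0, 0, 0]
r2 m[φ0→cld] = [4, 2, 2]
r2 m[φ0→sun] = [2, 2, 2]
r2 m[φ1→sun] = [2, 2, 2]
r2 m[φ1→wind] = [2, 3, 2]
r2 m[cld→φ0] = [0, 0, 0]
r2 m[sun→φ0] = [2, 2, 2]
r2 m[sun→φ1] = [2, 2, 2]
r2 m[wind→φ1] = [0, 0, 0]
r3 m[φ0→cld] = [6, 4, 4]
r3 m[φ0→sun] = [2, 2, 2]
r3 m[φ1→sun] = [2, 2, 2]
r3 m[φ1→wind] = [4, 5, 4]
r3 m[cld→φ0] = [0, 0, 0]
r3 m[sun→φ0] = [2, 2, 2]
r3 m[sun→φ1] = [2, 2, 2]
r3 m[wind→φ1] = [0, 0, 0]
r4 m[φ0→cld] = [6, 4, 4]
r4 m[φ0→sun] = [2, 2, 2]
r4 m[φ1→sun] = [2, 2, 2]
r4 m[φ1→wind] = [4, 5, 4]
r4 m[cld→φ0] = [0, 0, 0]
r4 m[sun→φ0] = [2, 2, 2]
r4 m[sun→φ1] = [2, 2, 2]
r4 m[wind→φ1] = [0, 0, 0]
fixed point reached at round 4
traceback from cld: (cld=1, sun=1, wind=2), score=4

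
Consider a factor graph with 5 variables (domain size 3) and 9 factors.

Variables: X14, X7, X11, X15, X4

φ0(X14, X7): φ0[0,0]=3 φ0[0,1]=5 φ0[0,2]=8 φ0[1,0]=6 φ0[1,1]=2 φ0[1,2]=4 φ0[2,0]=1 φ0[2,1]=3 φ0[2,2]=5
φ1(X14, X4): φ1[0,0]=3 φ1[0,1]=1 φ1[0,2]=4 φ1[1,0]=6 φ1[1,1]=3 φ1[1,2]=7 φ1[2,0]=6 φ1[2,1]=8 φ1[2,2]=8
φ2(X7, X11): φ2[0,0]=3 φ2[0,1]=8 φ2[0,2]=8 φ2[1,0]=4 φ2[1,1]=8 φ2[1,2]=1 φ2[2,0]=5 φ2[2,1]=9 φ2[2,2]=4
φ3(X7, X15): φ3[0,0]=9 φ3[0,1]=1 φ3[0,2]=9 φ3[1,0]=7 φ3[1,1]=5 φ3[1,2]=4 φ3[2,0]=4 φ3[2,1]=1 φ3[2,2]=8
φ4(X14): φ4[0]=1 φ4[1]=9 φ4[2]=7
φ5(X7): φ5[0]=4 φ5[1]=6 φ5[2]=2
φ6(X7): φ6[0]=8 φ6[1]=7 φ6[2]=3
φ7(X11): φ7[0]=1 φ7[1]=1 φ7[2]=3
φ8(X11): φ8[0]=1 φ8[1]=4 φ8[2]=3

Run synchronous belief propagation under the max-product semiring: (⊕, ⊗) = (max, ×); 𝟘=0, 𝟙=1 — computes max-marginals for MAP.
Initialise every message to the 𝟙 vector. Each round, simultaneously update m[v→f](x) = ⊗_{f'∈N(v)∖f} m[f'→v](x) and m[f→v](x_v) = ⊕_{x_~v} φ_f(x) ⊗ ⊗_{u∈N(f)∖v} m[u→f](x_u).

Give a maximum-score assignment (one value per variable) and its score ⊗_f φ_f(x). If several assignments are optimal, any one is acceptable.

init: all messages = 𝟙 over 3 values
r1 m[φ0→X14] = [8, 6, 5]
r1 m[φ0→X7] = [6, 5, 8]
r1 m[φ1→X14] = [4, 7, 8]
r1 m[φ1→X4] = [6, 8, 8]
r1 m[φ2→X7] = [8, 8, 9]
r1 m[φ2→X11] = [5, 9, 8]
r1 m[φ3→X7] = [9, 7, 8]
r1 m[φ3→X15] = [9, 5, 9]
r1 m[φ4→X14] = [1, 9, 7]
r1 m[φ5→X7] = [4, 6, 2]
r1 m[φ6→X7] = [8, 7, 3]
r1 m[φ7→X11] = [1, 1, 3]
r1 m[φ8→X11] = [1, 4, 3]
r1 m[X14→φ0] = [1, 1, 1]
r1 m[X14→φ1] = [1, 1, 1]
r1 m[X14→φ4] = [1, 1, 1]
r1 m[X7→φ0] = [1, 1, 1]
r1 m[X7→φ2] = [1, 1, 1]
r1 m[X7→φ3] = [1, 1, 1]
r1 m[X7→φ5] = [1, 1, 1]
r1 m[X7→φ6] = [1, 1, 1]
r1 m[X11→φ2] = [1, 1, 1]
r1 m[X11→φ7] = [1, 1, 1]
r1 m[X11→φ8] = [1, 1, 1]
r1 m[X15→φ3] = [1, 1, 1]
r1 m[X4→φ1] = [1, 1, 1]
r2 m[φ0→X14] = [8, 6, 5]
r2 m[φ0→X7] = [6, 5, 8]
r2 m[φ1→X14] = [4, 7, 8]
r2 m[φ1→X4] = [6, 8, 8]
r2 m[φ2→X7] = [8, 8, 9]
r2 m[φ2→X11] = [5, 9, 8]
r2 m[φ3→X7] = [9, 7, 8]
r2 m[φ3→X15] = [9, 5, 9]
r2 m[φ4→X14] = [1, 9, 7]
r2 m[φ5→X7] = [4, 6, 2]
r2 m[φ6→X7] = [8, 7, 3]
r2 m[φ7→X11] = [1, 1, 3]
r2 m[φ8→X11] = [1, 4, 3]
r2 m[X14→φ0] = [4, 63, 56]
r2 m[X14→φ1] = [8, 54, 35]
r2 m[X14→φ4] = [32, 42, 40]
r2 m[X7→φ0] = [2304, 2352, 432]
r2 m[X7→φ2] = [1728, 1470, 384]
r2 m[X7→φ3] = [1536, 1680, 432]
r2 m[X7→φ5] = [3456, 1960, 1728]
r2 m[X7→φ6] = [1728, 1680, 1152]
r2 m[X11→φ2] = [1, 4, 9]
r2 m[X11→φ7] = [5, 36, 24]
r2 m[X11→φ8] = [5, 9, 24]
r2 m[X15→φ3] = [1, 1, 1]
r2 m[X4→φ1] = [1, 1, 1]
r3 m[φ0→X14] = [11760, 13824, 7056]
r3 m[φ0→X7] = [378, 168, 280]
r3 m[φ1→X14] = [4, 7, 8]
r3 m[φ1→X4] = [324, 280, 378]
r3 m[φ2→X7] = [72, 32, 36]
r3 m[φ2→X11] = [5880, 13824, 13824]
r3 m[φ3→X7] = [9, 7, 8]
r3 m[φ3→X15] = [13824, 8400, 13824]
r3 m[φ4→X14] = [1, 9, 7]
r3 m[φ5→X7] = [4, 6, 2]
r3 m[φ6→X7] = [8, 7, 3]
r3 m[φ7→X11] = [1, 1, 3]
r3 m[φ8→X11] = [1, 4, 3]
r3 m[X14→φ0] = [4, 63, 56]
r3 m[X14→φ1] = [8, 54, 35]
r3 m[X14→φ4] = [32, 42, 40]
r3 m[X7→φ0] = [2304, 2352, 432]
r3 m[X7→φ2] = [1728, 1470, 384]
r3 m[X7→φ3] = [1536, 1680, 432]
r3 m[X7→φ5] = [3456, 1960, 1728]
r3 m[X7→φ6] = [1728, 1680, 1152]
r3 m[X11→φ2] = [1, 4, 9]
r3 m[X11→φ7] = [5, 36, 24]
r3 m[X11→φ8] = [5, 9, 24]
r3 m[X15→φ3] = [1, 1, 1]
r3 m[X4→φ1] = [1, 1, 1]
r4 m[φ0→X14] = [11760, 13824, 7056]
r4 m[φ0→X7] = [378, 168, 280]
r4 m[φ1→X14] = [4, 7, 8]
r4 m[φ1→X4] = [324, 280, 378]
r4 m[φ2→X7] = [72, 32, 36]
r4 m[φ2→X11] = [5880, 13824, 13824]
r4 m[φ3→X7] = [9, 7, 8]
r4 m[φ3→X15] = [13824, 8400, 13824]
r4 m[φ4→X14] = [1, 9, 7]
r4 m[φ5→X7] = [4, 6, 2]
r4 m[φ6→X7] = [8, 7, 3]
r4 m[φ7→X11] = [1, 1, 3]
r4 m[φ8→X11] = [1, 4, 3]
r4 m[X14→φ0] = [4, 63, 56]
r4 m[X14→φ1] = [11760, 124416, 49392]
r4 m[X14→φ4] = [47040, 96768, 56448]
r4 m[X7→φ0] = [20736, 9408, 1728]
r4 m[X7→φ2] = [108864, 49392, 13440]
r4 m[X7→φ3] = [870912, 225792, 60480]
r4 m[X7→φ5] = [1959552, 263424, 241920]
r4 m[X7→φ6] = [979776, 225792, 161280]
r4 m[X11→φ2] = [1, 4, 9]
r4 m[X11→φ7] = [5880, 55296, 41472]
r4 m[X11→φ8] = [5880, 13824, 41472]
r4 m[X15→φ3] = [1, 1, 1]
r4 m[X4→φ1] = [1, 1, 1]
r5 m[φ0→X14] = [62208, 124416, 28224]
r5 m[φ0→X7] = [378, 168, 280]
r5 m[φ1→X14] = [4, 7, 8]
r5 m[φ1→X4] = [746496, 395136, 870912]
r5 m[φ2→X7] = [72, 32, 36]
r5 m[φ2→X11] = [326592, 870912, 870912]
r5 m[φ3→X7] = [9, 7, 8]
r5 m[φ3→X15] = [7838208, 1128960, 7838208]
r5 m[φ4→X14] = [1, 9, 7]
r5 m[φ5→X7] = [4, 6, 2]
r5 m[φ6→X7] = [8, 7, 3]
r5 m[φ7→X11] = [1, 1, 3]
r5 m[φ8→X11] = [1, 4, 3]
r5 m[X14→φ0] = [4, 63, 56]
r5 m[X14→φ1] = [11760, 124416, 49392]
r5 m[X14→φ4] = [47040, 96768, 56448]
r5 m[X7→φ0] = [20736, 9408, 1728]
r5 m[X7→φ2] = [108864, 49392, 13440]
r5 m[X7→φ3] = [870912, 225792, 60480]
r5 m[X7→φ5] = [1959552, 263424, 241920]
r5 m[X7→φ6] = [979776, 225792, 161280]
r5 m[X11→φ2] = [1, 4, 9]
r5 m[X11→φ7] = [5880, 55296, 41472]
r5 m[X11→φ8] = [5880, 13824, 41472]
r5 m[X15→φ3] = [1, 1, 1]
r5 m[X4→φ1] = [1, 1, 1]
r6 m[φ0→X14] = [62208, 124416, 28224]
r6 m[φ0→X7] = [378, 168, 280]
r6 m[φ1→X14] = [4, 7, 8]
r6 m[φ1→X4] = [746496, 395136, 870912]
r6 m[φ2→X7] = [72, 32, 36]
r6 m[φ2→X11] = [326592, 870912, 870912]
r6 m[φ3→X7] = [9, 7, 8]
r6 m[φ3→X15] = [7838208, 1128960, 7838208]
r6 m[φ4→X14] = [1, 9, 7]
r6 m[φ5→X7] = [4, 6, 2]
r6 m[φ6→X7] = [8, 7, 3]
r6 m[φ7→X11] = [1, 1, 3]
r6 m[φ8→X11] = [1, 4, 3]
r6 m[X14→φ0] = [4, 63, 56]
r6 m[X14→φ1] = [62208, 1119744, 197568]
r6 m[X14→φ4] = [248832, 870912, 225792]
r6 m[X7→φ0] = [20736, 9408, 1728]
r6 m[X7→φ2] = [108864, 49392, 13440]
r6 m[X7→φ3] = [870912, 225792, 60480]
r6 m[X7→φ5] = [1959552, 263424, 241920]
r6 m[X7→φ6] = [979776, 225792, 161280]
r6 m[X11→φ2] = [1, 4, 9]
r6 m[X11→φ7] = [326592, 3483648, 2612736]
r6 m[X11→φ8] = [326592, 870912, 2612736]
r6 m[X15→φ3] = [1, 1, 1]
r6 m[X4→φ1] = [1, 1, 1]
r7 m[φ0→X14] = [62208, 124416, 28224]
r7 m[φ0→X7] = [378, 168, 280]
r7 m[φ1→X14] = [4, 7, 8]
r7 m[φ1→X4] = [6718464, 3359232, 7838208]
r7 m[φ2→X7] = [72, 32, 36]
r7 m[φ2→X11] = [326592, 870912, 870912]
r7 m[φ3→X7] = [9, 7, 8]
r7 m[φ3→X15] = [7838208, 1128960, 7838208]
r7 m[φ4→X14] = [1, 9, 7]
r7 m[φ5→X7] = [4, 6, 2]
r7 m[φ6→X7] = [8, 7, 3]
r7 m[φ7→X11] = [1, 1, 3]
r7 m[φ8→X11] = [1, 4, 3]
r7 m[X14→φ0] = [4, 63, 56]
r7 m[X14→φ1] = [62208, 1119744, 197568]
r7 m[X14→φ4] = [248832, 870912, 225792]
r7 m[X7→φ0] = [20736, 9408, 1728]
r7 m[X7→φ2] = [108864, 49392, 13440]
r7 m[X7→φ3] = [870912, 225792, 60480]
r7 m[X7→φ5] = [1959552, 263424, 241920]
r7 m[X7→φ6] = [979776, 225792, 161280]
r7 m[X11→φ2] = [1, 4, 9]
r7 m[X11→φ7] = [326592, 3483648, 2612736]
r7 m[X11→φ8] = [326592, 870912, 2612736]
r7 m[X15→φ3] = [1, 1, 1]
r7 m[X4→φ1] = [1, 1, 1]
r8 m[φ0→X14] = [62208, 124416, 28224]
r8 m[φ0→X7] = [378, 168, 280]
r8 m[φ1→X14] = [4, 7, 8]
r8 m[φ1→X4] = [6718464, 3359232, 7838208]
r8 m[φ2→X7] = [72, 32, 36]
r8 m[φ2→X11] = [326592, 870912, 870912]
r8 m[φ3→X7] = [9, 7, 8]
r8 m[φ3→X15] = [7838208, 1128960, 7838208]
r8 m[φ4→X14] = [1, 9, 7]
r8 m[φ5→X7] = [4, 6, 2]
r8 m[φ6→X7] = [8, 7, 3]
r8 m[φ7→X11] = [1, 1, 3]
r8 m[φ8→X11] = [1, 4, 3]
r8 m[X14→φ0] = [4, 63, 56]
r8 m[X14→φ1] = [62208, 1119744, 197568]
r8 m[X14→φ4] = [248832, 870912, 225792]
r8 m[X7→φ0] = [20736, 9408, 1728]
r8 m[X7→φ2] = [108864, 49392, 13440]
r8 m[X7→φ3] = [870912, 225792, 60480]
r8 m[X7→φ5] = [1959552, 263424, 241920]
r8 m[X7→φ6] = [979776, 225792, 161280]
r8 m[X11→φ2] = [1, 4, 9]
r8 m[X11→φ7] = [326592, 3483648, 2612736]
r8 m[X11→φ8] = [326592, 870912, 2612736]
r8 m[X15→φ3] = [1, 1, 1]
r8 m[X4→φ1] = [1, 1, 1]
fixed point reached at round 8
traceback from X14: (X14=1, X7=0, X11=2, X15=0, X4=2), score=7838208

assignment: (X14=1, X7=0, X11=2, X15=0, X4=2); score = 7838208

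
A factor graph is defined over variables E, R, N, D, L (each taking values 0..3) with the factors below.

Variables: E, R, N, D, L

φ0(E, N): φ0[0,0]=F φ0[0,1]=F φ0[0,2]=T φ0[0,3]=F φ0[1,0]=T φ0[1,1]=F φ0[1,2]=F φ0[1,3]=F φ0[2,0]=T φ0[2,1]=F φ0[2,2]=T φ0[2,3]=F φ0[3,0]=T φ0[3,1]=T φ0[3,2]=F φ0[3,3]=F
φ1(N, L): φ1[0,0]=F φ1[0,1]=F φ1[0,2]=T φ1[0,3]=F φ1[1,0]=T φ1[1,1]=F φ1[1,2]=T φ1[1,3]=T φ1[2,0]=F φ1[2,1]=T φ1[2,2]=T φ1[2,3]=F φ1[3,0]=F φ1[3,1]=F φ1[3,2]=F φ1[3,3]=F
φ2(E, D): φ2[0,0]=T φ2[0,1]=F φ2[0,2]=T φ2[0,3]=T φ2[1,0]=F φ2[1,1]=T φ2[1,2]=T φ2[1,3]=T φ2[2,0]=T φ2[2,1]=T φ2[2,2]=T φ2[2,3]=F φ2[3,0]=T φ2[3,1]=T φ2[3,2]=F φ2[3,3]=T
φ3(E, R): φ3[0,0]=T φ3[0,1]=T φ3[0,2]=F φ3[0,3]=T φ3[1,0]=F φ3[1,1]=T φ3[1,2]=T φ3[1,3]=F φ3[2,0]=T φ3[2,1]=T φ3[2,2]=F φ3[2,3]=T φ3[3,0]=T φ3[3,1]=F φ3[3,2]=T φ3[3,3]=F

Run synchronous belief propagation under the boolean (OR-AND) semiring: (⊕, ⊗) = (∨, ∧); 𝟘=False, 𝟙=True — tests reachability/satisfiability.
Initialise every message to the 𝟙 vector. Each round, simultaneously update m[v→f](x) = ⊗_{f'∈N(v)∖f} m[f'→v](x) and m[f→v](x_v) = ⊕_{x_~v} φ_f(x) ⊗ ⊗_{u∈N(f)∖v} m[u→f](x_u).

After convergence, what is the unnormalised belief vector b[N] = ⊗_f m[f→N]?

init: all messages = 𝟙 over 4 values
r1 m[φ0→E] = [T, T, T, T]
r1 m[φ0→N] = [T, T, T, F]
r1 m[φ1→N] = [T, T, T, F]
r1 m[φ1→L] = [T, T, T, T]
r1 m[φ2→E] = [T, T, T, T]
r1 m[φ2→D] = [T, T, T, T]
r1 m[φ3→E] = [T, T, T, T]
r1 m[φ3→R] = [T, T, T, T]
r1 m[E→φ0] = [T, T, T, T]
r1 m[E→φ2] = [T, T, T, T]
r1 m[E→φ3] = [T, T, T, T]
r1 m[R→φ3] = [T, T, T, T]
r1 m[N→φ0] = [T, T, T, T]
r1 m[N→φ1] = [T, T, T, T]
r1 m[D→φ2] = [T, T, T, T]
r1 m[L→φ1] = [T, T, T, T]
r2 m[φ0→E] = [T, T, T, T]
r2 m[φ0→N] = [T, T, T, F]
r2 m[φ1→N] = [T, T, T, F]
r2 m[φ1→L] = [T, T, T, T]
r2 m[φ2→E] = [T, T, T, T]
r2 m[φ2→D] = [T, T, T, T]
r2 m[φ3→E] = [T, T, T, T]
r2 m[φ3→R] = [T, T, T, T]
r2 m[E→φ0] = [T, T, T, T]
r2 m[E→φ2] = [T, T, T, T]
r2 m[E→φ3] = [T, T, T, T]
r2 m[R→φ3] = [T, T, T, T]
r2 m[N→φ0] = [T, T, T, F]
r2 m[N→φ1] = [T, T, T, F]
r2 m[D→φ2] = [T, T, T, T]
r2 m[L→φ1] = [T, T, T, T]
r3 m[φ0→E] = [T, T, T, T]
r3 m[φ0→N] = [T, T, T, F]
r3 m[φ1→N] = [T, T, T, F]
r3 m[φ1→L] = [T, T, T, T]
r3 m[φ2→E] = [T, T, T, T]
r3 m[φ2→D] = [T, T, T, T]
r3 m[φ3→E] = [T, T, T, T]
r3 m[φ3→R] = [T, T, T, T]
r3 m[E→φ0] = [T, T, T, T]
r3 m[E→φ2] = [T, T, T, T]
r3 m[E→φ3] = [T, T, T, T]
r3 m[R→φ3] = [T, T, T, T]
r3 m[N→φ0] = [T, T, T, F]
r3 m[N→φ1] = [T, T, T, F]
r3 m[D→φ2] = [T, T, T, T]
r3 m[L→φ1] = [T, T, T, T]
fixed point reached at round 3
b[N] = ⊗ incoming = [T, T, T, F]

b[N] = [T, T, T, F]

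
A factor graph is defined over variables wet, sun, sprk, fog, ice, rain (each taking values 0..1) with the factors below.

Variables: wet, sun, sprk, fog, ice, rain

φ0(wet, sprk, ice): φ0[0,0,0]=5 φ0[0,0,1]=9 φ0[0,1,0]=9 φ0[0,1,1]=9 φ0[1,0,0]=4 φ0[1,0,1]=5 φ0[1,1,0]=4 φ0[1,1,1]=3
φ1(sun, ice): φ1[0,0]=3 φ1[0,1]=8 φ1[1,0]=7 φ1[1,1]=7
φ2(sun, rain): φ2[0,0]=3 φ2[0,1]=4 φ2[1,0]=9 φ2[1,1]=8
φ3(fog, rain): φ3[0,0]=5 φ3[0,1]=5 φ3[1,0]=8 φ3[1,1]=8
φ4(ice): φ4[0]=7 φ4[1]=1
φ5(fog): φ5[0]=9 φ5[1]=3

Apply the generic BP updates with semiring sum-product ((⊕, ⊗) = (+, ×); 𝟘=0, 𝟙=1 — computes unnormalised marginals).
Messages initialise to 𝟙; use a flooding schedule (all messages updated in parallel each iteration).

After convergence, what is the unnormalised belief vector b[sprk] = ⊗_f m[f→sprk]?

init: all messages = 𝟙 over 2 values
r1 m[φ0→wet] = [32, 16]
r1 m[φ0→sprk] = [23, 25]
r1 m[φ0→ice] = [22, 26]
r1 m[φ1→sun] = [11, 14]
r1 m[φ1→ice] = [10, 15]
r1 m[φ2→sun] = [7, 17]
r1 m[φ2→rain] = [12, 12]
r1 m[φ3→fog] = [10, 16]
r1 m[φ3→rain] = [13, 13]
r1 m[φ4→ice] = [7, 1]
r1 m[φ5→fog] = [9, 3]
r1 m[wet→φ0] = [1, 1]
r1 m[sun→φ1] = [1, 1]
r1 m[sun→φ2] = [1, 1]
r1 m[sprk→φ0] = [1, 1]
r1 m[fog→φ3] = [1, 1]
r1 m[fog→φ5] = [1, 1]
r1 m[ice→φ0] = [1, 1]
r1 m[ice→φ1] = [1, 1]
r1 m[ice→φ4] = [1, 1]
r1 m[rain→φ2] = [1, 1]
r1 m[rain→φ3] = [1, 1]
r2 m[φ0→wet] = [32, 16]
r2 m[φ0→sprk] = [23, 25]
r2 m[φ0→ice] = [22, 26]
r2 m[φ1→sun] = [11, 14]
r2 m[φ1→ice] = [10, 15]
r2 m[φ2→sun] = [7, 17]
r2 m[φ2→rain] = [12, 12]
r2 m[φ3→fog] = [10, 16]
r2 m[φ3→rain] = [13, 13]
r2 m[φ4→ice] = [7, 1]
r2 m[φ5→fog] = [9, 3]
r2 m[wet→φ0] = [1, 1]
r2 m[sun→φ1] = [7, 17]
r2 m[sun→φ2] = [11, 14]
r2 m[sprk→φ0] = [1, 1]
r2 m[fog→φ3] = [9, 3]
r2 m[fog→φ5] = [10, 16]
r2 m[ice→φ0] = [70, 15]
r2 m[ice→φ1] = [154, 26]
r2 m[ice→φ4] = [220, 390]
r2 m[rain→φ2] = [13, 13]
r2 m[rain→φ3] = [12, 12]
r3 m[φ0→wet] = [1250, 680]
r3 m[φ0→sprk] = [840, 1090]
r3 m[φ0→ice] = [22, 26]
r3 m[φ1→sun] = [670, 1260]
r3 m[φ1→ice] = [140, 175]
r3 m[φ2→sun] = [91, 221]
r3 m[φ2→rain] = [159, 156]
r3 m[φ3→fog] = [120, 192]
r3 m[φ3→rain] = [69, 69]
r3 m[φ4→ice] = [7, 1]
r3 m[φ5→fog] = [9, 3]
r3 m[wet→φ0] = [1, 1]
r3 m[sun→φ1] = [7, 17]
r3 m[sun→φ2] = [11, 14]
r3 m[sprk→φ0] = [1, 1]
r3 m[fog→φ3] = [9, 3]
r3 m[fog→φ5] = [10, 16]
r3 m[ice→φ0] = [70, 15]
r3 m[ice→φ1] = [154, 26]
r3 m[ice→φ4] = [220, 390]
r3 m[rain→φ2] = [13, 13]
r3 m[rain→φ3] = [12, 12]
r4 m[φ0→wet] = [1250, 680]
r4 m[φ0→sprk] = [840, 1090]
r4 m[φ0→ice] = [22, 26]
r4 m[φ1→sun] = [670, 1260]
r4 m[φ1→ice] = [140, 175]
r4 m[φ2→sun] = [91, 221]
r4 m[φ2→rain] = [159, 156]
r4 m[φ3→fog] = [120, 192]
r4 m[φ3→rain] = [69, 69]
r4 m[φ4→ice] = [7, 1]
r4 m[φ5→fog] = [9, 3]
r4 m[wet→φ0] = [1, 1]
r4 m[sun→φ1] = [91, 221]
r4 m[sun→φ2] = [670, 1260]
r4 m[sprk→φ0] = [1, 1]
r4 m[fog→φ3] = [9, 3]
r4 m[fog→φ5] = [120, 192]
r4 m[ice→φ0] = [980, 175]
r4 m[ice→φ1] = [154, 26]
r4 m[ice→φ4] = [3080, 4550]
r4 m[rain→φ2] = [69, 69]
r4 m[rain→φ3] = [159, 156]
r5 m[φ0→wet] = [16870, 9240]
r5 m[φ0→sprk] = [11270, 14840]
r5 m[φ0→ice] = [22, 26]
r5 m[φ1→sun] = [670, 1260]
r5 m[φ1→ice] = [1820, 2275]
r5 m[φ2→sun] = [483, 1173]
r5 m[φ2→rain] = [13350, 12760]
r5 m[φ3→fog] = [1575, 2520]
r5 m[φ3→rain] = [69, 69]
r5 m[φ4→ice] = [7, 1]
r5 m[φ5→fog] = [9, 3]
r5 m[wet→φ0] = [1, 1]
r5 m[sun→φ1] = [91, 221]
r5 m[sun→φ2] = [670, 1260]
r5 m[sprk→φ0] = [1, 1]
r5 m[fog→φ3] = [9, 3]
r5 m[fog→φ5] = [120, 192]
r5 m[ice→φ0] = [980, 175]
r5 m[ice→φ1] = [154, 26]
r5 m[ice→φ4] = [3080, 4550]
r5 m[rain→φ2] = [69, 69]
r5 m[rain→φ3] = [159, 156]
r6 m[φ0→wet] = [16870, 9240]
r6 m[φ0→sprk] = [11270, 14840]
r6 m[φ0→ice] = [22, 26]
r6 m[φ1→sun] = [670, 1260]
r6 m[φ1→ice] = [1820, 2275]
r6 m[φ2→sun] = [483, 1173]
r6 m[φ2→rain] = [13350, 12760]
r6 m[φ3→fog] = [1575, 2520]
r6 m[φ3→rain] = [69, 69]
r6 m[φ4→ice] = [7, 1]
r6 m[φ5→fog] = [9, 3]
r6 m[wet→φ0] = [1, 1]
r6 m[sun→φ1] = [483, 1173]
r6 m[sun→φ2] = [670, 1260]
r6 m[sprk→φ0] = [1, 1]
r6 m[fog→φ3] = [9, 3]
r6 m[fog→φ5] = [1575, 2520]
r6 m[ice→φ0] = [12740, 2275]
r6 m[ice→φ1] = [154, 26]
r6 m[ice→φ4] = [40040, 59150]
r6 m[rain→φ2] = [69, 69]
r6 m[rain→φ3] = [13350, 12760]
r7 m[φ0→wet] = [219310, 120120]
r7 m[φ0→sprk] = [146510, 192920]
r7 m[φ0→ice] = [22, 26]
r7 m[φ1→sun] = [670, 1260]
r7 m[φ1→ice] = [9660, 12075]
r7 m[φ2→sun] = [483, 1173]
r7 m[φ2→rain] = [13350, 12760]
r7 m[φ3→fog] = [130550, 208880]
r7 m[φ3→rain] = [69, 69]
r7 m[φ4→ice] = [7, 1]
r7 m[φ5→fog] = [9, 3]
r7 m[wet→φ0] = [1, 1]
r7 m[sun→φ1] = [483, 1173]
r7 m[sun→φ2] = [670, 1260]
r7 m[sprk→φ0] = [1, 1]
r7 m[fog→φ3] = [9, 3]
r7 m[fog→φ5] = [1575, 2520]
r7 m[ice→φ0] = [12740, 2275]
r7 m[ice→φ1] = [154, 26]
r7 m[ice→φ4] = [40040, 59150]
r7 m[rain→φ2] = [69, 69]
r7 m[rain→φ3] = [13350, 12760]
r8 m[φ0→wet] = [219310, 120120]
r8 m[φ0→sprk] = [146510, 192920]
r8 m[φ0→ice] = [22, 26]
r8 m[φ1→sun] = [670, 1260]
r8 m[φ1→ice] = [9660, 12075]
r8 m[φ2→sun] = [483, 1173]
r8 m[φ2→rain] = [13350, 12760]
r8 m[φ3→fog] = [130550, 208880]
r8 m[φ3→rain] = [69, 69]
r8 m[φ4→ice] = [7, 1]
r8 m[φ5→fog] = [9, 3]
r8 m[wet→φ0] = [1, 1]
r8 m[sun→φ1] = [483, 1173]
r8 m[sun→φ2] = [670, 1260]
r8 m[sprk→φ0] = [1, 1]
r8 m[fog→φ3] = [9, 3]
r8 m[fog→φ5] = [130550, 208880]
r8 m[ice→φ0] = [67620, 12075]
r8 m[ice→φ1] = [154, 26]
r8 m[ice→φ4] = [212520, 313950]
r8 m[rain→φ2] = [69, 69]
r8 m[rain→φ3] = [13350, 12760]
r9 m[φ0→wet] = [1164030, 637560]
r9 m[φ0→sprk] = [777630, 1023960]
r9 m[φ0→ice] = [22, 26]
r9 m[φ1→sun] = [670, 1260]
r9 m[φ1→ice] = [9660, 12075]
r9 m[φ2→sun] = [483, 1173]
r9 m[φ2→rain] = [13350, 12760]
r9 m[φ3→fog] = [130550, 208880]
r9 m[φ3→rain] = [69, 69]
r9 m[φ4→ice] = [7, 1]
r9 m[φ5→fog] = [9, 3]
r9 m[wet→φ0] = [1, 1]
r9 m[sun→φ1] = [483, 1173]
r9 m[sun→φ2] = [670, 1260]
r9 m[sprk→φ0] = [1, 1]
r9 m[fog→φ3] = [9, 3]
r9 m[fog→φ5] = [130550, 208880]
r9 m[ice→φ0] = [67620, 12075]
r9 m[ice→φ1] = [154, 26]
r9 m[ice→φ4] = [212520, 313950]
r9 m[rain→φ2] = [69, 69]
r9 m[rain→φ3] = [13350, 12760]
r10 m[φ0→wet] = [1164030, 637560]
r10 m[φ0→sprk] = [777630, 1023960]
r10 m[φ0→ice] = [22, 26]
r10 m[φ1→sun] = [670, 1260]
r10 m[φ1→ice] = [9660, 12075]
r10 m[φ2→sun] = [483, 1173]
r10 m[φ2→rain] = [13350, 12760]
r10 m[φ3→fog] = [130550, 208880]
r10 m[φ3→rain] = [69, 69]
r10 m[φ4→ice] = [7, 1]
r10 m[φ5→fog] = [9, 3]
r10 m[wet→φ0] = [1, 1]
r10 m[sun→φ1] = [483, 1173]
r10 m[sun→φ2] = [670, 1260]
r10 m[sprk→φ0] = [1, 1]
r10 m[fog→φ3] = [9, 3]
r10 m[fog→φ5] = [130550, 208880]
r10 m[ice→φ0] = [67620, 12075]
r10 m[ice→φ1] = [154, 26]
r10 m[ice→φ4] = [212520, 313950]
r10 m[rain→φ2] = [69, 69]
r10 m[rain→φ3] = [13350, 12760]
fixed point reached at round 10
b[sprk] = ⊗ incoming = [777630, 1023960]

b[sprk] = [777630, 1023960]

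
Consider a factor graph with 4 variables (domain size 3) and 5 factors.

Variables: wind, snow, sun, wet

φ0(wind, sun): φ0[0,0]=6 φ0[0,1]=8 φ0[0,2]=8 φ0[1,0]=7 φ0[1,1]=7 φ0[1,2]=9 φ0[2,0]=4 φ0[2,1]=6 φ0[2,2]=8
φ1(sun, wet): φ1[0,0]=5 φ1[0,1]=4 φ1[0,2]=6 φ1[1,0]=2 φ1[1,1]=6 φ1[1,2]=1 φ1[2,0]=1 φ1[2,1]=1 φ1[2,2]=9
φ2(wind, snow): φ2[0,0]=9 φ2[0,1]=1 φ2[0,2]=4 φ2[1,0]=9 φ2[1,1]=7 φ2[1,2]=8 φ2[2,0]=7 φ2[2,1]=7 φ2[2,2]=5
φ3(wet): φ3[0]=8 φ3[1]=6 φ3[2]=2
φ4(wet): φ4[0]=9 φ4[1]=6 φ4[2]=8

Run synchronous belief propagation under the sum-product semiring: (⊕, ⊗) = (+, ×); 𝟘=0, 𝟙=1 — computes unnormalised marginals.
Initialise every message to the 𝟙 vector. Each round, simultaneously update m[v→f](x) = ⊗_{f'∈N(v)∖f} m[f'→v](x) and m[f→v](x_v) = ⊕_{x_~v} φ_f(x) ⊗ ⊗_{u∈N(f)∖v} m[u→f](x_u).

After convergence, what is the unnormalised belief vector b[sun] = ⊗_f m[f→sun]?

init: all messages = 𝟙 over 3 values
r1 m[φ0→wind] = [22, 23, 18]
r1 m[φ0→sun] = [17, 21, 25]
r1 m[φ1→sun] = [15, 9, 11]
r1 m[φ1→wet] = [8, 11, 16]
r1 m[φ2→wind] = [14, 24, 19]
r1 m[φ2→snow] = [25, 15, 17]
r1 m[φ3→wet] = [8, 6, 2]
r1 m[φ4→wet] = [9, 6, 8]
r1 m[wind→φ0] = [1, 1, 1]
r1 m[wind→φ2] = [1, 1, 1]
r1 m[snow→φ2] = [1, 1, 1]
r1 m[sun→φ0] = [1, 1, 1]
r1 m[sun→φ1] = [1, 1, 1]
r1 m[wet→φ1] = [1, 1, 1]
r1 m[wet→φ3] = [1, 1, 1]
r1 m[wet→φ4] = [1, 1, 1]
r2 m[φ0→wind] = [22, 23, 18]
r2 m[φ0→sun] = [17, 21, 25]
r2 m[φ1→sun] = [15, 9, 11]
r2 m[φ1→wet] = [8, 11, 16]
r2 m[φ2→wind] = [14, 24, 19]
r2 m[φ2→snow] = [25, 15, 17]
r2 m[φ3→wet] = [8, 6, 2]
r2 m[φ4→wet] = [9, 6, 8]
r2 m[wind→φ0] = [14, 24, 19]
r2 m[wind→φ2] = [22, 23, 18]
r2 m[snow→φ2] = [1, 1, 1]
r2 m[sun→φ0] = [15, 9, 11]
r2 m[sun→φ1] = [17, 21, 25]
r2 m[wet→φ1] = [72, 36, 16]
r2 m[wet→φ3] = [72, 66, 128]
r2 m[wet→φ4] = [64, 66, 32]
r3 m[φ0→wind] = [250, 267, 202]
r3 m[φ0→sun] = [328, 394, 480]
r3 m[φ1→sun] = [600, 376, 252]
r3 m[φ1→wet] = [152, 219, 348]
r3 m[φ2→wind] = [14, 24, 19]
r3 m[φ2→snow] = [531, 309, 362]
r3 m[φ3→wet] = [8, 6, 2]
r3 m[φ4→wet] = [9, 6, 8]
r3 m[wind→φ0] = [14, 24, 19]
r3 m[wind→φ2] = [22, 23, 18]
r3 m[snow→φ2] = [1, 1, 1]
r3 m[sun→φ0] = [15, 9, 11]
r3 m[sun→φ1] = [17, 21, 25]
r3 m[wet→φ1] = [72, 36, 16]
r3 m[wet→φ3] = [72, 66, 128]
r3 m[wet→φ4] = [64, 66, 32]
r4 m[φ0→wind] = [250, 267, 202]
r4 m[φ0→sun] = [328, 394, 480]
r4 m[φ1→sun] = [600, 376, 252]
r4 m[φ1→wet] = [152, 219, 348]
r4 m[φ2→wind] = [14, 24, 19]
r4 m[φ2→snow] = [531, 309, 362]
r4 m[φ3→wet] = [8, 6, 2]
r4 m[φ4→wet] = [9, 6, 8]
r4 m[wind→φ0] = [14, 24, 19]
r4 m[wind→φ2] = [250, 267, 202]
r4 m[snow→φ2] = [1, 1, 1]
r4 m[sun→φ0] = [600, 376, 252]
r4 m[sun→φ1] = [328, 394, 480]
r4 m[wet→φ1] = [72, 36, 16]
r4 m[wet→φ3] = [1368, 1314, 2784]
r4 m[wet→φ4] = [1216, 1314, 696]
r5 m[φ0→wind] = [8624, 9100, 6672]
r5 m[φ0→sun] = [328, 394, 480]
r5 m[φ1→sun] = [600, 376, 252]
r5 m[φ1→wet] = [2908, 4156, 6682]
r5 m[φ2→wind] = [14, 24, 19]
r5 m[φ2→snow] = [6067, 3533, 4146]
r5 m[φ3→wet] = [8, 6, 2]
r5 m[φ4→wet] = [9, 6, 8]
r5 m[wind→φ0] = [14, 24, 19]
r5 m[wind→φ2] = [250, 267, 202]
r5 m[snow→φ2] = [1, 1, 1]
r5 m[sun→φ0] = [600, 376, 252]
r5 m[sun→φ1] = [328, 394, 480]
r5 m[wet→φ1] = [72, 36, 16]
r5 m[wet→φ3] = [1368, 1314, 2784]
r5 m[wet→φ4] = [1216, 1314, 696]
r6 m[φ0→wind] = [8624, 9100, 6672]
r6 m[φ0→sun] = [328, 394, 480]
r6 m[φ1→sun] = [600, 376, 252]
r6 m[φ1→wet] = [2908, 4156, 6682]
r6 m[φ2→wind] = [14, 24, 19]
r6 m[φ2→snow] = [6067, 3533, 4146]
r6 m[φ3→wet] = [8, 6, 2]
r6 m[φ4→wet] = [9, 6, 8]
r6 m[wind→φ0] = [14, 24, 19]
r6 m[wind→φ2] = [8624, 9100, 6672]
r6 m[snow→φ2] = [1, 1, 1]
r6 m[sun→φ0] = [600, 376, 252]
r6 m[sun→φ1] = [328, 394, 480]
r6 m[wet→φ1] = [72, 36, 16]
r6 m[wet→φ3] = [26172, 24936, 53456]
r6 m[wet→φ4] = [23264, 24936, 13364]
r7 m[φ0→wind] = [8624, 9100, 6672]
r7 m[φ0→sun] = [328, 394, 480]
r7 m[φ1→sun] = [600, 376, 252]
r7 m[φ1→wet] = [2908, 4156, 6682]
r7 m[φ2→wind] = [14, 24, 19]
r7 m[φ2→snow] = [206220, 119028, 140656]
r7 m[φ3→wet] = [8, 6, 2]
r7 m[φ4→wet] = [9, 6, 8]
r7 m[wind→φ0] = [14, 24, 19]
r7 m[wind→φ2] = [8624, 9100, 6672]
r7 m[snow→φ2] = [1, 1, 1]
r7 m[sun→φ0] = [600, 376, 252]
r7 m[sun→φ1] = [328, 394, 480]
r7 m[wet→φ1] = [72, 36, 16]
r7 m[wet→φ3] = [26172, 24936, 53456]
r7 m[wet→φ4] = [23264, 24936, 13364]
r8 m[φ0→wind] = [8624, 9100, 6672]
r8 m[φ0→sun] = [328, 394, 480]
r8 m[φ1→sun] = [600, 376, 252]
r8 m[φ1→wet] = [2908, 4156, 6682]
r8 m[φ2→wind] = [14, 24, 19]
r8 m[φ2→snow] = [206220, 119028, 140656]
r8 m[φ3→wet] = [8, 6, 2]
r8 m[φ4→wet] = [9, 6, 8]
r8 m[wind→φ0] = [14, 24, 19]
r8 m[wind→φ2] = [8624, 9100, 6672]
r8 m[snow→φ2] = [1, 1, 1]
r8 m[sun→φ0] = [600, 376, 252]
r8 m[sun→φ1] = [328, 394, 480]
r8 m[wet→φ1] = [72, 36, 16]
r8 m[wet→φ3] = [26172, 24936, 53456]
r8 m[wet→φ4] = [23264, 24936, 13364]
fixed point reached at round 8
b[sun] = ⊗ incoming = [196800, 148144, 120960]

b[sun] = [196800, 148144, 120960]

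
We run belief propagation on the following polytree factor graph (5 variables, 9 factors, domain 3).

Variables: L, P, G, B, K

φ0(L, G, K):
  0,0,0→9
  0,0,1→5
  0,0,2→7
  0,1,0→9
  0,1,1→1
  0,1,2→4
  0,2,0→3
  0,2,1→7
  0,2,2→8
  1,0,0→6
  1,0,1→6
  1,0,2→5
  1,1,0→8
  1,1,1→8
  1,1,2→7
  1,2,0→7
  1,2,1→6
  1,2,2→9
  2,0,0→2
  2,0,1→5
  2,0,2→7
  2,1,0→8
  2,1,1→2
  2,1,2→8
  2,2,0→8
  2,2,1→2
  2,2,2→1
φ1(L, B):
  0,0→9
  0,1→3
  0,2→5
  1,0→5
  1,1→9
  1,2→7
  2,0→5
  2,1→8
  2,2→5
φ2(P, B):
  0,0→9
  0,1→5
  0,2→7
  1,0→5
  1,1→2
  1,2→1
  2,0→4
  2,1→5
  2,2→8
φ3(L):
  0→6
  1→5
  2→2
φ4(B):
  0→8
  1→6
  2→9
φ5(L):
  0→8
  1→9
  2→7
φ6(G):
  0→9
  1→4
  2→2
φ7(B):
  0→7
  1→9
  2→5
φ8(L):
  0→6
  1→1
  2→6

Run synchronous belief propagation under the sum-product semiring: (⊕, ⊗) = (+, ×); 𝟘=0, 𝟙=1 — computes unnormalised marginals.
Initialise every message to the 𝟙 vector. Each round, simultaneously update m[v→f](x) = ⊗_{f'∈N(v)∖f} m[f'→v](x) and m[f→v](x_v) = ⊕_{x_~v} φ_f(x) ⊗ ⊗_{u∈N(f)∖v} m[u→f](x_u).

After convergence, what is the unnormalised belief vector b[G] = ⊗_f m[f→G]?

init: all messages = 𝟙 over 3 values
r1 m[φ0→L] = [53, 62, 43]
r1 m[φ0→G] = [52, 55, 51]
r1 m[φ0→K] = [60, 42, 56]
r1 m[φ1→L] = [17, 21, 18]
r1 m[φ1→B] = [19, 20, 17]
r1 m[φ2→P] = [21, 8, 17]
r1 m[φ2→B] = [18, 12, 16]
r1 m[φ3→L] = [6, 5, 2]
r1 m[φ4→B] = [8, 6, 9]
r1 m[φ5→L] = [8, 9, 7]
r1 m[φ6→G] = [9, 4, 2]
r1 m[φ7→B] = [7, 9, 5]
r1 m[φ8→L] = [6, 1, 6]
r1 m[L→φ0] = [1, 1, 1]
r1 m[L→φ1] = [1, 1, 1]
r1 m[L→φ3] = [1, 1, 1]
r1 m[L→φ5] = [1, 1, 1]
r1 m[L→φ8] = [1, 1, 1]
r1 m[P→φ2] = [1, 1, 1]
r1 m[G→φ0] = [1, 1, 1]
r1 m[G→φ6] = [1, 1, 1]
r1 m[B→φ1] = [1, 1, 1]
r1 m[B→φ2] = [1, 1, 1]
r1 m[B→φ4] = [1, 1, 1]
r1 m[B→φ7] = [1, 1, 1]
r1 m[K→φ0] = [1, 1, 1]
r2 m[φ0→L] = [53, 62, 43]
r2 m[φ0→G] = [52, 55, 51]
r2 m[φ0→K] = [60, 42, 56]
r2 m[φ1→L] = [17, 21, 18]
r2 m[φ1→B] = [19, 20, 17]
r2 m[φ2→P] = [21, 8, 17]
r2 m[φ2→B] = [18, 12, 16]
r2 m[φ3→L] = [6, 5, 2]
r2 m[φ4→B] = [8, 6, 9]
r2 m[φ5→L] = [8, 9, 7]
r2 m[φ6→G] = [9, 4, 2]
r2 m[φ7→B] = [7, 9, 5]
r2 m[φ8→L] = [6, 1, 6]
r2 m[L→φ0] = [4896, 945, 1512]
r2 m[L→φ1] = [15264, 2790, 3612]
r2 m[L→φ3] = [43248, 11718, 32508]
r2 m[L→φ5] = [32436, 6510, 9288]
r2 m[L→φ8] = [43248, 58590, 10836]
r2 m[P→φ2] = [1, 1, 1]
r2 m[G→φ0] = [9, 4, 2]
r2 m[G→φ6] = [52, 55, 51]
r2 m[B→φ1] = [1008, 648, 720]
r2 m[B→φ2] = [1064, 1080, 765]
r2 m[B→φ4] = [2394, 2160, 1360]
r2 m[B→φ7] = [2736, 1440, 2448]
r2 m[K→φ0] = [1, 1, 1]
r3 m[φ0→L] = [281, 289, 220]
r3 m[φ0→G] = [140049, 117495, 125550]
r3 m[φ0→K] = [796500, 487242, 697779]
r3 m[φ1→L] = [14616, 15912, 13824]
r3 m[φ1→B] = [169386, 99798, 113910]
r3 m[φ2→P] = [20331, 8245, 15776]
r3 m[φ2→B] = [18, 12, 16]
r3 m[φ3→L] = [6, 5, 2]
r3 m[φ4→B] = [8, 6, 9]
r3 m[φ5→L] = [8, 9, 7]
r3 m[φ6→G] = [9, 4, 2]
r3 m[φ7→B] = [7, 9, 5]
r3 m[φ8→L] = [6, 1, 6]
r3 m[L→φ0] = [4896, 945, 1512]
r3 m[L→φ1] = [15264, 2790, 3612]
r3 m[L→φ3] = [43248, 11718, 32508]
r3 m[L→φ5] = [32436, 6510, 9288]
r3 m[L→φ8] = [43248, 58590, 10836]
r3 m[P→φ2] = [1, 1, 1]
r3 m[G→φ0] = [9, 4, 2]
r3 m[G→φ6] = [52, 55, 51]
r3 m[B→φ1] = [1008, 648, 720]
r3 m[B→φ2] = [1064, 1080, 765]
r3 m[B→φ4] = [2394, 2160, 1360]
r3 m[B→φ7] = [2736, 1440, 2448]
r3 m[K→φ0] = [1, 1, 1]
r4 m[φ0→L] = [281, 289, 220]
r4 m[φ0→G] = [140049, 117495, 125550]
r4 m[φ0→K] = [796500, 487242, 697779]
r4 m[φ1→L] = [14616, 15912, 13824]
r4 m[φ1→B] = [169386, 99798, 113910]
r4 m[φ2→P] = [20331, 8245, 15776]
r4 m[φ2→B] = [18, 12, 16]
r4 m[φ3→L] = [6, 5, 2]
r4 m[φ4→B] = [8, 6, 9]
r4 m[φ5→L] = [8, 9, 7]
r4 m[φ6→G] = [9, 4, 2]
r4 m[φ7→B] = [7, 9, 5]
r4 m[φ8→L] = [6, 1, 6]
r4 m[L→φ0] = [4209408, 716040, 1161216]
r4 m[L→φ1] = [80928, 13005, 18480]
r4 m[L→φ3] = [197140608, 41387112, 127733760]
r4 m[L→φ5] = [147855456, 22992840, 36495360]
r4 m[L→φ8] = [197140608, 206935560, 42577920]
r4 m[P→φ2] = [1, 1, 1]
r4 m[G→φ0] = [9, 4, 2]
r4 m[G→φ6] = [140049, 117495, 125550]
r4 m[B→φ1] = [1008, 648, 720]
r4 m[B→φ2] = [9485616, 5389092, 5125950]
r4 m[B→φ4] = [21342636, 10778184, 9112800]
r4 m[B→φ7] = [24391584, 7185456, 16403040]
r4 m[K→φ0] = [1, 1, 1]
r5 m[φ0→L] = [281, 289, 220]
r5 m[φ0→G] = [116827272, 96302520, 104295600]
r5 m[φ0→K] = [666001440, 401553936, 577691352]
r5 m[φ1→L] = [14616, 15912, 13824]
r5 m[φ1→B] = [885777, 507669, 588075]
r5 m[φ2→P] = [148197654, 63332214, 105895524]
r5 m[φ2→B] = [18, 12, 16]
r5 m[φ3→L] = [6, 5, 2]
r5 m[φ4→B] = [8, 6, 9]
r5 m[φ5→L] = [8, 9, 7]
r5 m[φ6→G] = [9, 4, 2]
r5 m[φ7→B] = [7, 9, 5]
r5 m[φ8→L] = [6, 1, 6]
r5 m[L→φ0] = [4209408, 716040, 1161216]
r5 m[L→φ1] = [80928, 13005, 18480]
r5 m[L→φ3] = [197140608, 41387112, 127733760]
r5 m[L→φ5] = [147855456, 22992840, 36495360]
r5 m[L→φ8] = [197140608, 206935560, 42577920]
r5 m[P→φ2] = [1, 1, 1]
r5 m[G→φ0] = [9, 4, 2]
r5 m[G→φ6] = [140049, 117495, 125550]
r5 m[B→φ1] = [1008, 648, 720]
r5 m[B→φ2] = [9485616, 5389092, 5125950]
r5 m[B→φ4] = [21342636, 10778184, 9112800]
r5 m[B→φ7] = [24391584, 7185456, 16403040]
r5 m[K→φ0] = [1, 1, 1]
r6 m[φ0→L] = [281, 289, 220]
r6 m[φ0→G] = [116827272, 96302520, 104295600]
r6 m[φ0→K] = [666001440, 401553936, 577691352]
r6 m[φ1→L] = [14616, 15912, 13824]
r6 m[φ1→B] = [885777, 507669, 588075]
r6 m[φ2→P] = [148197654, 63332214, 105895524]
r6 m[φ2→B] = [18, 12, 16]
r6 m[φ3→L] = [6, 5, 2]
r6 m[φ4→B] = [8, 6, 9]
r6 m[φ5→L] = [8, 9, 7]
r6 m[φ6→G] = [9, 4, 2]
r6 m[φ7→B] = [7, 9, 5]
r6 m[φ8→L] = [6, 1, 6]
r6 m[L→φ0] = [4209408, 716040, 1161216]
r6 m[L→φ1] = [80928, 13005, 18480]
r6 m[L→φ3] = [197140608, 41387112, 127733760]
r6 m[L→φ5] = [147855456, 22992840, 36495360]
r6 m[L→φ8] = [197140608, 206935560, 42577920]
r6 m[P→φ2] = [1, 1, 1]
r6 m[G→φ0] = [9, 4, 2]
r6 m[G→φ6] = [116827272, 96302520, 104295600]
r6 m[B→φ1] = [1008, 648, 720]
r6 m[B→φ2] = [49603512, 27414126, 26463375]
r6 m[B→φ4] = [111607902, 54828252, 47046000]
r6 m[B→φ7] = [127551888, 36552168, 84682800]
r6 m[K→φ0] = [1, 1, 1]
r7 m[φ0→L] = [281, 289, 220]
r7 m[φ0→G] = [116827272, 96302520, 104295600]
r7 m[φ0→K] = [666001440, 401553936, 577691352]
r7 m[φ1→L] = [14616, 15912, 13824]
r7 m[φ1→B] = [885777, 507669, 588075]
r7 m[φ2→P] = [768745863, 329309187, 547191678]
r7 m[φ2→B] = [18, 12, 16]
r7 m[φ3→L] = [6, 5, 2]
r7 m[φ4→B] = [8, 6, 9]
r7 m[φ5→L] = [8, 9, 7]
r7 m[φ6→G] = [9, 4, 2]
r7 m[φ7→B] = [7, 9, 5]
r7 m[φ8→L] = [6, 1, 6]
r7 m[L→φ0] = [4209408, 716040, 1161216]
r7 m[L→φ1] = [80928, 13005, 18480]
r7 m[L→φ3] = [197140608, 41387112, 127733760]
r7 m[L→φ5] = [147855456, 22992840, 36495360]
r7 m[L→φ8] = [197140608, 206935560, 42577920]
r7 m[P→φ2] = [1, 1, 1]
r7 m[G→φ0] = [9, 4, 2]
r7 m[G→φ6] = [116827272, 96302520, 104295600]
r7 m[B→φ1] = [1008, 648, 720]
r7 m[B→φ2] = [49603512, 27414126, 26463375]
r7 m[B→φ4] = [111607902, 54828252, 47046000]
r7 m[B→φ7] = [127551888, 36552168, 84682800]
r7 m[K→φ0] = [1, 1, 1]
r8 m[φ0→L] = [281, 289, 220]
r8 m[φ0→G] = [116827272, 96302520, 104295600]
r8 m[φ0→K] = [666001440, 401553936, 577691352]
r8 m[φ1→L] = [14616, 15912, 13824]
r8 m[φ1→B] = [885777, 507669, 588075]
r8 m[φ2→P] = [768745863, 329309187, 547191678]
r8 m[φ2→B] = [18, 12, 16]
r8 m[φ3→L] = [6, 5, 2]
r8 m[φ4→B] = [8, 6, 9]
r8 m[φ5→L] = [8, 9, 7]
r8 m[φ6→G] = [9, 4, 2]
r8 m[φ7→B] = [7, 9, 5]
r8 m[φ8→L] = [6, 1, 6]
r8 m[L→φ0] = [4209408, 716040, 1161216]
r8 m[L→φ1] = [80928, 13005, 18480]
r8 m[L→φ3] = [197140608, 41387112, 127733760]
r8 m[L→φ5] = [147855456, 22992840, 36495360]
r8 m[L→φ8] = [197140608, 206935560, 42577920]
r8 m[P→φ2] = [1, 1, 1]
r8 m[G→φ0] = [9, 4, 2]
r8 m[G→φ6] = [116827272, 96302520, 104295600]
r8 m[B→φ1] = [1008, 648, 720]
r8 m[B→φ2] = [49603512, 27414126, 26463375]
r8 m[B→φ4] = [111607902, 54828252, 47046000]
r8 m[B→φ7] = [127551888, 36552168, 84682800]
r8 m[K→φ0] = [1, 1, 1]
fixed point reached at round 8
b[G] = ⊗ incoming = [1051445448, 385210080, 208591200]

b[G] = [1051445448, 385210080, 208591200]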